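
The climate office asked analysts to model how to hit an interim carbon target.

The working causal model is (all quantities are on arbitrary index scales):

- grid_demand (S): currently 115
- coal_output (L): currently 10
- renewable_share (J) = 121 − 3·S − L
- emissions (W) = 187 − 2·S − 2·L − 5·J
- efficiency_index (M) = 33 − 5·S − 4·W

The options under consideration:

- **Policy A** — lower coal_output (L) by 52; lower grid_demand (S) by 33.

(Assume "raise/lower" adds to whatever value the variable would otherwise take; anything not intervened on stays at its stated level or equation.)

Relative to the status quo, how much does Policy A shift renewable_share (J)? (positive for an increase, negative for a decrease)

151

Baseline:
  S = 115
  L = 10
  J = 121 − 3·115 − 10 = -234
Policy A (L − 52, S − 33):
  S = 115 − 33 = 82
  L = 10 − 52 = -42
  J = 121 − 3·82 − (-42) = -83
Change in J: -83 − (-234) = 151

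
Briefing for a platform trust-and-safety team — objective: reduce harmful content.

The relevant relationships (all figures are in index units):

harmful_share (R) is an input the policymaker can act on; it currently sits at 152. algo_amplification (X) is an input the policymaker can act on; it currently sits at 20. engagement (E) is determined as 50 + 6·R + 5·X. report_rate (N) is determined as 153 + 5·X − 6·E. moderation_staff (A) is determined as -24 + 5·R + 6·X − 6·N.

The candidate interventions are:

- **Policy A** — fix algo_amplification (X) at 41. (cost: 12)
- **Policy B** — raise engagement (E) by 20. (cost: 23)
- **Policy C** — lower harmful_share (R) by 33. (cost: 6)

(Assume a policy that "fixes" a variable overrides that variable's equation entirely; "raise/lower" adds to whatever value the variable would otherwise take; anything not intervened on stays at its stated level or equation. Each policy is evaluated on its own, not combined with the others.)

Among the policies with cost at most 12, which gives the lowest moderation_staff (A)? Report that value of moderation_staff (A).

Policy A (X := 41):
  R = 152
  X = 41
  E = 50 + 6·152 + 5·41 = 1167
  N = 153 + 5·41 − 6·1167 = -6644
  A = -24 + 5·152 + 6·41 − 6·(-6644) = 40846
Policy C (R − 33):
  R = 152 − 33 = 119
  X = 20
  E = 50 + 6·119 + 5·20 = 864
  N = 153 + 5·20 − 6·864 = -4931
  A = -24 + 5·119 + 6·20 − 6·(-4931) = 30277
Comparing — Policy A: A=40846, Policy C: A=30277. Lowest is 30277 (Policy C).

30277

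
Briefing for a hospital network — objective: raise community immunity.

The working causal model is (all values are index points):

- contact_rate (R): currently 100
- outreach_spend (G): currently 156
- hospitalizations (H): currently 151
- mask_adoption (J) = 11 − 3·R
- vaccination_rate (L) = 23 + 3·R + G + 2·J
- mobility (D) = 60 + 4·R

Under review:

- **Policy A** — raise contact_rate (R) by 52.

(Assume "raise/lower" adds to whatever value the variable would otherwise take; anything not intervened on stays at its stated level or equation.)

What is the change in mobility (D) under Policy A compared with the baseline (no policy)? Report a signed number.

Baseline:
  R = 100
  D = 60 + 4·100 = 460
Policy A (R + 52):
  R = 100 + 52 = 152
  D = 60 + 4·152 = 668
Change in D: 668 − 460 = 208

208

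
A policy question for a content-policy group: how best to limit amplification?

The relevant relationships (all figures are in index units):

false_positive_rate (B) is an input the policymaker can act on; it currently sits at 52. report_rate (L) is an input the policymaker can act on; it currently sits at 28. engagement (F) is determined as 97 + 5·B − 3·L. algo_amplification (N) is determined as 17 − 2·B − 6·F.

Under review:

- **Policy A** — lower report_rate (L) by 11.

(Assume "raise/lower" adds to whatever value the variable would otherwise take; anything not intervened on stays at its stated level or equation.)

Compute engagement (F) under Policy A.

306

Policy A (L − 11):
  B = 52
  L = 28 − 11 = 17
  F = 97 + 5·52 − 3·17 = 306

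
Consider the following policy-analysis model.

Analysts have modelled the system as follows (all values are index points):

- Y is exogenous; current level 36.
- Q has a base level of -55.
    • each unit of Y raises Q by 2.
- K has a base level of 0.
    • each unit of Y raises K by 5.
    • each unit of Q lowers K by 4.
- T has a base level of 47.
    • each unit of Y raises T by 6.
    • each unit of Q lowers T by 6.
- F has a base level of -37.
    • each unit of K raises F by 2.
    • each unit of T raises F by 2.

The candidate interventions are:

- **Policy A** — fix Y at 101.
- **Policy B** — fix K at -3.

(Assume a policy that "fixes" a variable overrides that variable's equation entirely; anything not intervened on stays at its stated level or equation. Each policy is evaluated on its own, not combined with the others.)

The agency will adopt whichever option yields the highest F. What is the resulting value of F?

Policy A (Y := 101):
  Y = 101
  Q = -55 + 2·101 = 147
  K = 0 + 5·101 − 4·147 = -83
  T = 47 + 6·101 − 6·147 = -229
  F = -37 + 2·(-83) + 2·(-229) = -661
Policy B (K := -3):
  Y = 36
  Q = -55 + 2·36 = 17
  K = -3
  T = 47 + 6·36 − 6·17 = 161
  F = -37 + 2·(-3) + 2·161 = 279
Comparing — Policy A: F=-661, Policy B: F=279. Highest is 279 (Policy B).

279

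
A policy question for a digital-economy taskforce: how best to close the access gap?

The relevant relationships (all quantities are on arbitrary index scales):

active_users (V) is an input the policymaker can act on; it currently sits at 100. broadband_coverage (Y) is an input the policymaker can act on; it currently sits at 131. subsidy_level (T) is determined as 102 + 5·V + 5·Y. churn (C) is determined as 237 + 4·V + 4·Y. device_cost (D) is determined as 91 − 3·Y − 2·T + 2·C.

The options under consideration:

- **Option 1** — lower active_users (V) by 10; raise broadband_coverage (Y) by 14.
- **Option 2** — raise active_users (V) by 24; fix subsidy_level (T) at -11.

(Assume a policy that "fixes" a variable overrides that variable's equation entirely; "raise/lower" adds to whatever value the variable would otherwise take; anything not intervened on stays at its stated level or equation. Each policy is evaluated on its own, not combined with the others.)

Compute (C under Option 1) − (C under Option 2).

-80

Option 1 (V − 10, Y + 14):
  V = 100 − 10 = 90
  Y = 131 + 14 = 145
  C = 237 + 4·90 + 4·145 = 1177
Option 2 (V + 24, T := -11):
  V = 100 + 24 = 124
  Y = 131
  C = 237 + 4·124 + 4·131 = 1257
C: 1177 − 1257 = -80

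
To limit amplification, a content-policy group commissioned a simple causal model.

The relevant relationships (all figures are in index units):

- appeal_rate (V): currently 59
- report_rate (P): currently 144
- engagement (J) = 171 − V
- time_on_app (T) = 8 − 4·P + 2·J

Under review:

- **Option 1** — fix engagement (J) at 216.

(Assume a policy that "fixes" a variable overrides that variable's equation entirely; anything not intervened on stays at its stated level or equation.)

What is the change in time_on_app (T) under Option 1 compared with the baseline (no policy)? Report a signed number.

Baseline:
  V = 59
  P = 144
  J = 171 − 59 = 112
  T = 8 − 4·144 + 2·112 = -344
Option 1 (J := 216):
  V = 59
  P = 144
  J = 216
  T = 8 − 4·144 + 2·216 = -136
Change in T: -136 − (-344) = 208

208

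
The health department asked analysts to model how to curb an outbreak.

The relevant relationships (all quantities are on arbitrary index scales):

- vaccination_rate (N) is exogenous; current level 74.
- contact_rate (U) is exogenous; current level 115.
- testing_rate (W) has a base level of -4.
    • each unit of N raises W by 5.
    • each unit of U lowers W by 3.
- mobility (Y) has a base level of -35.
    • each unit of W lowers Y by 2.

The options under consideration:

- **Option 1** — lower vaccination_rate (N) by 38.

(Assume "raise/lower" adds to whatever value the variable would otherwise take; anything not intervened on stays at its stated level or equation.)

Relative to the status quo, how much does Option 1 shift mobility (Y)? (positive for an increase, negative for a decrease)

380

Baseline:
  N = 74
  U = 115
  W = -4 + 5·74 − 3·115 = 21
  Y = -35 − 2·21 = -77
Option 1 (N − 38):
  N = 74 − 38 = 36
  U = 115
  W = -4 + 5·36 − 3·115 = -169
  Y = -35 − 2·(-169) = 303
Change in Y: 303 − (-77) = 380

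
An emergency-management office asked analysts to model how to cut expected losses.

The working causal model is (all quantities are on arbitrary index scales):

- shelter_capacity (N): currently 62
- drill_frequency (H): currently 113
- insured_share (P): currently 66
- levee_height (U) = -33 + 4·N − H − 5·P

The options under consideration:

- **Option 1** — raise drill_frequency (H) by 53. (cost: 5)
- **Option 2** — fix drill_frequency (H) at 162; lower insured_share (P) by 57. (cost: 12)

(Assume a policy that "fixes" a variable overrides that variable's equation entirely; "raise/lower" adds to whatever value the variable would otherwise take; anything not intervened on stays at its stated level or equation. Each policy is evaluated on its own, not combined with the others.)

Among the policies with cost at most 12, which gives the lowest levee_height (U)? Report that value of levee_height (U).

-281

Option 1 (H + 53):
  N = 62
  H = 113 + 53 = 166
  P = 66
  U = -33 + 4·62 − 166 − 5·66 = -281
Option 2 (H := 162, P − 57):
  N = 62
  H = 162
  P = 66 − 57 = 9
  U = -33 + 4·62 − 162 − 5·9 = 8
Comparing — Option 1: U=-281, Option 2: U=8. Lowest is -281 (Option 1).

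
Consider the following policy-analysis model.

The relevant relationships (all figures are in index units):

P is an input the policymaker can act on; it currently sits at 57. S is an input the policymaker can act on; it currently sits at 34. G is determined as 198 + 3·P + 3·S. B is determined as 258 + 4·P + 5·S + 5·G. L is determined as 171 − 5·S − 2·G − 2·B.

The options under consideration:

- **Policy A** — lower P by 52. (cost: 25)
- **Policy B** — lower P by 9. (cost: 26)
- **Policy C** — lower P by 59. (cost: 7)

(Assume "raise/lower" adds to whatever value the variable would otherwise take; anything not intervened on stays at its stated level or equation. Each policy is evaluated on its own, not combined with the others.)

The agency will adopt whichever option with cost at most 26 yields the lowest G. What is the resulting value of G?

294

Policy A (P − 52):
  P = 57 − 52 = 5
  S = 34
  G = 198 + 3·5 + 3·34 = 315
Policy B (P − 9):
  P = 57 − 9 = 48
  S = 34
  G = 198 + 3·48 + 3·34 = 444
Policy C (P − 59):
  P = 57 − 59 = -2
  S = 34
  G = 198 + 3·(-2) + 3·34 = 294
Comparing — Policy A: G=315, Policy B: G=444, Policy C: G=294. Lowest is 294 (Policy C).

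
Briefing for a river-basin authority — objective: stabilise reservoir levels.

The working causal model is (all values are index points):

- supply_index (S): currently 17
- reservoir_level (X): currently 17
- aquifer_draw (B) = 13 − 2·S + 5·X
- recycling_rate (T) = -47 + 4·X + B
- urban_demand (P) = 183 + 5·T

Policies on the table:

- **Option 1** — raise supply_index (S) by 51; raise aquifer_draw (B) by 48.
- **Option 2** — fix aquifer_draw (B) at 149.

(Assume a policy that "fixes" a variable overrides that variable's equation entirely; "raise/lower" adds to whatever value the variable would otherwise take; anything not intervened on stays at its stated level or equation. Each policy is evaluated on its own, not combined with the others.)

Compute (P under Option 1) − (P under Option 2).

-695

Option 1 (S + 51, B + 48):
  S = 17 + 51 = 68
  X = 17
  B = 13 − 2·68 + 5·17 (+48 from intervention) = 10
  T = -47 + 4·17 + 10 = 31
  P = 183 + 5·31 = 338
Option 2 (B := 149):
  S = 17
  X = 17
  B = 149
  T = -47 + 4·17 + 149 = 170
  P = 183 + 5·170 = 1033
P: 338 − 1033 = -695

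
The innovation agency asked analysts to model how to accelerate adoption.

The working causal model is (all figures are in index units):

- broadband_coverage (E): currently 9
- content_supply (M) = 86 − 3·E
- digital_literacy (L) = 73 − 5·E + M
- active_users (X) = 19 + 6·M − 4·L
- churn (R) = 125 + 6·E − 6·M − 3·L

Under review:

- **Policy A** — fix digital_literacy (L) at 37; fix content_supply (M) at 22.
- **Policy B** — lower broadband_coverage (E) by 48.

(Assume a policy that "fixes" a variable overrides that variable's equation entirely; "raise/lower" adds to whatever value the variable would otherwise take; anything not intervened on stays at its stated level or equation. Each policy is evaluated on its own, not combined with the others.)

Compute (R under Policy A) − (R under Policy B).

2676

Policy A (L := 37, M := 22):
  E = 9
  M = 22
  L = 37
  R = 125 + 6·9 − 6·22 − 3·37 = -64
Policy B (E − 48):
  E = 9 − 48 = -39
  M = 86 − 3·(-39) = 203
  L = 73 − 5·(-39) + 203 = 471
  R = 125 + 6·(-39) − 6·203 − 3·471 = -2740
R: -64 − (-2740) = 2676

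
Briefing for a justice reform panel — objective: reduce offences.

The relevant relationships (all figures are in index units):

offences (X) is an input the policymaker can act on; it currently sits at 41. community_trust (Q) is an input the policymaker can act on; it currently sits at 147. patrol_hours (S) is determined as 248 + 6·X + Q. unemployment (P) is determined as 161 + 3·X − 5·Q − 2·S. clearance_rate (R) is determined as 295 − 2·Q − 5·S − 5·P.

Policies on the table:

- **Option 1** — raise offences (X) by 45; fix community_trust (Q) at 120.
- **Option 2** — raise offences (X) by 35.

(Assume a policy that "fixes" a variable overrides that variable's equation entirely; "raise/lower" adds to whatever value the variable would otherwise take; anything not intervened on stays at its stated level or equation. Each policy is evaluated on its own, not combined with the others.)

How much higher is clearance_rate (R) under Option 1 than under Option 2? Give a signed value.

-606

Option 1 (X + 45, Q := 120):
  X = 41 + 45 = 86
  Q = 120
  S = 248 + 6·86 + 120 = 884
  P = 161 + 3·86 − 5·120 − 2·884 = -1949
  R = 295 − 2·120 − 5·884 − 5·(-1949) = 5380
Option 2 (X + 35):
  X = 41 + 35 = 76
  Q = 147
  S = 248 + 6·76 + 147 = 851
  P = 161 + 3·76 − 5·147 − 2·851 = -2048
  R = 295 − 2·147 − 5·851 − 5·(-2048) = 5986
R: 5380 − 5986 = -606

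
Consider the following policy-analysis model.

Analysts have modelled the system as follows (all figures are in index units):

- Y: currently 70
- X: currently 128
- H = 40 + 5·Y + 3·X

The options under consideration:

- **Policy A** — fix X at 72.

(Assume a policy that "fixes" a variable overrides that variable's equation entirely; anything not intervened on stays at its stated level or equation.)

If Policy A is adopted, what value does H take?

606

Policy A (X := 72):
  Y = 70
  X = 72
  H = 40 + 5·70 + 3·72 = 606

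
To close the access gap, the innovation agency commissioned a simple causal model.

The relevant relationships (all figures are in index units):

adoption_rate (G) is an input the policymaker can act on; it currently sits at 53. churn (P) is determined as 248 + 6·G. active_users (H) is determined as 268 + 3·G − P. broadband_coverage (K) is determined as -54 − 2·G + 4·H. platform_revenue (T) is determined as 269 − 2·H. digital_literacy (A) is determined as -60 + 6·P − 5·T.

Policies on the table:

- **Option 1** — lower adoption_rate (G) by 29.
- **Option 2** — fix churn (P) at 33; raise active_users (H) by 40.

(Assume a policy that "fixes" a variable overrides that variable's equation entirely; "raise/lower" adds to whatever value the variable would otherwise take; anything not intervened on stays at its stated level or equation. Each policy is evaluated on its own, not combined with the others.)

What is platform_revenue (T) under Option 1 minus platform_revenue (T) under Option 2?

Option 1 (G − 29):
  G = 53 − 29 = 24
  P = 248 + 6·24 = 392
  H = 268 + 3·24 − 392 = -52
  T = 269 − 2·(-52) = 373
Option 2 (P := 33, H + 40):
  G = 53
  P = 33
  H = 268 + 3·53 − 33 (+40 from intervention) = 434
  T = 269 − 2·434 = -599
T: 373 − (-599) = 972

972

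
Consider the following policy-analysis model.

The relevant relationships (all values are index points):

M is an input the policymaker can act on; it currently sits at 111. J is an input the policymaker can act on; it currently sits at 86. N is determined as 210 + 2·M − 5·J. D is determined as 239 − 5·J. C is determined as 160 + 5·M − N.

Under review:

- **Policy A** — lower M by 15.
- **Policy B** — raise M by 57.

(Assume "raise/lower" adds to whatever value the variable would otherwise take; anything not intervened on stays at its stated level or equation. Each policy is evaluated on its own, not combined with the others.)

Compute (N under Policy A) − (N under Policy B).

-144

Policy A (M − 15):
  M = 111 − 15 = 96
  J = 86
  N = 210 + 2·96 − 5·86 = -28
Policy B (M + 57):
  M = 111 + 57 = 168
  J = 86
  N = 210 + 2·168 − 5·86 = 116
N: -28 − 116 = -144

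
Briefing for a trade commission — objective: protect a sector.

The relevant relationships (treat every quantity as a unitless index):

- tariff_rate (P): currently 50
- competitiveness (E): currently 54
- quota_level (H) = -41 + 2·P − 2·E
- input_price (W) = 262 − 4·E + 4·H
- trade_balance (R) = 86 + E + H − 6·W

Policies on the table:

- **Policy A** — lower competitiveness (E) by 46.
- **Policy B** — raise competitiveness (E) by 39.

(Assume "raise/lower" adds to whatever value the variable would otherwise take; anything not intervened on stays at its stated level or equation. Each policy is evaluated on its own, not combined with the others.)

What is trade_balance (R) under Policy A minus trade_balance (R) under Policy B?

-6035

Policy A (E − 46):
  P = 50
  E = 54 − 46 = 8
  H = -41 + 2·50 − 2·8 = 43
  W = 262 − 4·8 + 4·43 = 402
  R = 86 + 8 + 43 − 6·402 = -2275
Policy B (E + 39):
  P = 50
  E = 54 + 39 = 93
  H = -41 + 2·50 − 2·93 = -127
  W = 262 − 4·93 + 4·(-127) = -618
  R = 86 + 93 + (-127) − 6·(-618) = 3760
R: -2275 − 3760 = -6035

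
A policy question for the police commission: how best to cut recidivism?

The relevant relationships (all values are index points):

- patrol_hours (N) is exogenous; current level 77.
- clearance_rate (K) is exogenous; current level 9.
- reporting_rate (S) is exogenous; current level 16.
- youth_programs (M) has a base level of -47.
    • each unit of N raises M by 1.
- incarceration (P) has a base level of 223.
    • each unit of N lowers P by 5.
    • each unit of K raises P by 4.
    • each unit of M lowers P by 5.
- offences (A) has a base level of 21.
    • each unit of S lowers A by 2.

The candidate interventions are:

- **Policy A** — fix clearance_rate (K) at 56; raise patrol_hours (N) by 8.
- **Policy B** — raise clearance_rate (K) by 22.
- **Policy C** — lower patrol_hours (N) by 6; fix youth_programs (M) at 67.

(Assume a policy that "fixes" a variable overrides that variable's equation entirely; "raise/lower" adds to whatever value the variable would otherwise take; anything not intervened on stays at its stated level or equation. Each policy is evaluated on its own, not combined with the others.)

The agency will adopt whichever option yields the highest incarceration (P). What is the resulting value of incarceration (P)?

-168

Policy A (K := 56, N + 8):
  N = 77 + 8 = 85
  K = 56
  M = -47 + 85 = 38
  P = 223 − 5·85 + 4·56 − 5·38 = -168
Policy B (K + 22):
  N = 77
  K = 9 + 22 = 31
  M = -47 + 77 = 30
  P = 223 − 5·77 + 4·31 − 5·30 = -188
Policy C (N − 6, M := 67):
  N = 77 − 6 = 71
  K = 9
  M = 67
  P = 223 − 5·71 + 4·9 − 5·67 = -431
Comparing — Policy A: P=-168, Policy B: P=-188, Policy C: P=-431. Highest is -168 (Policy A).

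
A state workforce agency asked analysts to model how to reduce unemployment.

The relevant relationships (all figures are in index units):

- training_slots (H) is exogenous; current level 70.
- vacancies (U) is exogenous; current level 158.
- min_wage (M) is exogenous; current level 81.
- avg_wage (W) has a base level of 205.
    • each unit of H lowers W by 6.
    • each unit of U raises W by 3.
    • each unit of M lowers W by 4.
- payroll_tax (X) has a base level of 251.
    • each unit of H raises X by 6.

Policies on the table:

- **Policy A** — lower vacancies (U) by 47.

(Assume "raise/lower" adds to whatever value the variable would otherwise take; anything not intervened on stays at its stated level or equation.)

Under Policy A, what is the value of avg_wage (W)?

-206

Policy A (U − 47):
  H = 70
  U = 158 − 47 = 111
  M = 81
  W = 205 − 6·70 + 3·111 − 4·81 = -206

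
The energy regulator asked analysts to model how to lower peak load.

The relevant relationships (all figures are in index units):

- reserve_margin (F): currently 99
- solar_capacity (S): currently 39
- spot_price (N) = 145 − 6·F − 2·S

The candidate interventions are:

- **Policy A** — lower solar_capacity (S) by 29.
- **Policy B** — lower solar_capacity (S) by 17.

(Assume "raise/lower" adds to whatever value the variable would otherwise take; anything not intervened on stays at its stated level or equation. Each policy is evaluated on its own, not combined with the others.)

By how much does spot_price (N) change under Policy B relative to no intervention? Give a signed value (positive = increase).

Baseline:
  F = 99
  S = 39
  N = 145 − 6·99 − 2·39 = -527
Policy B (S − 17):
  F = 99
  S = 39 − 17 = 22
  N = 145 − 6·99 − 2·22 = -493
Change in N: -493 − (-527) = 34

34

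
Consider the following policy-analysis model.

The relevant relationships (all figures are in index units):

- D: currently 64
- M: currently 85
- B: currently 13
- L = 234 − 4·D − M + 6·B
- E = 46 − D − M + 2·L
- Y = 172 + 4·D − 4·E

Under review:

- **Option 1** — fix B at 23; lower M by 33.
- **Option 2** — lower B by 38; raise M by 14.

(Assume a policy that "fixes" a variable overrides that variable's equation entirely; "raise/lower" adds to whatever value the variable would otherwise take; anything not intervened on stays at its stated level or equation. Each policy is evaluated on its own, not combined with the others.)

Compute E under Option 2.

-659

Option 2 (B − 38, M + 14):
  D = 64
  M = 85 + 14 = 99
  B = 13 − 38 = -25
  L = 234 − 4·64 − 99 + 6·(-25) = -271
  E = 46 − 64 − 99 + 2·(-271) = -659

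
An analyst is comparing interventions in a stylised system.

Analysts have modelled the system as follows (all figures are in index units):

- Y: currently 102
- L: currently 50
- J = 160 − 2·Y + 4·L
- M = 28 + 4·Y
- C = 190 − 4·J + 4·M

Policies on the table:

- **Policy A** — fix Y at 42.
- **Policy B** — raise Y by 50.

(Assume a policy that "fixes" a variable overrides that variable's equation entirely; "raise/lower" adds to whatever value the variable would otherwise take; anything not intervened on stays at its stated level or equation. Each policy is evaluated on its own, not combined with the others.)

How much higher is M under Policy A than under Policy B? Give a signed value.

-440

Policy A (Y := 42):
  Y = 42
  M = 28 + 4·42 = 196
Policy B (Y + 50):
  Y = 102 + 50 = 152
  M = 28 + 4·152 = 636
M: 196 − 636 = -440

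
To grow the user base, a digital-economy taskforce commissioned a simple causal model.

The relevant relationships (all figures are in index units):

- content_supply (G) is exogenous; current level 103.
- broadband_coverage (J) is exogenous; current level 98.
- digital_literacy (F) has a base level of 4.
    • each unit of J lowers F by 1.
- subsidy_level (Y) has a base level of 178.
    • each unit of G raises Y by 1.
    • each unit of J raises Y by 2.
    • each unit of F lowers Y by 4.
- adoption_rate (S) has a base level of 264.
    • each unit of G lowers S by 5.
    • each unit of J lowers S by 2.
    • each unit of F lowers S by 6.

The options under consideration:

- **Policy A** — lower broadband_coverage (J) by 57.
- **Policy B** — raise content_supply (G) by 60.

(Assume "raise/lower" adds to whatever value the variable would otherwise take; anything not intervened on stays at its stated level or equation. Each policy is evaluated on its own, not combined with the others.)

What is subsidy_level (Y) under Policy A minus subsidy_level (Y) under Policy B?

-402

Policy A (J − 57):
  G = 103
  J = 98 − 57 = 41
  F = 4 − 41 = -37
  Y = 178 + 103 + 2·41 − 4·(-37) = 511
Policy B (G + 60):
  G = 103 + 60 = 163
  J = 98
  F = 4 − 98 = -94
  Y = 178 + 163 + 2·98 − 4·(-94) = 913
Y: 511 − 913 = -402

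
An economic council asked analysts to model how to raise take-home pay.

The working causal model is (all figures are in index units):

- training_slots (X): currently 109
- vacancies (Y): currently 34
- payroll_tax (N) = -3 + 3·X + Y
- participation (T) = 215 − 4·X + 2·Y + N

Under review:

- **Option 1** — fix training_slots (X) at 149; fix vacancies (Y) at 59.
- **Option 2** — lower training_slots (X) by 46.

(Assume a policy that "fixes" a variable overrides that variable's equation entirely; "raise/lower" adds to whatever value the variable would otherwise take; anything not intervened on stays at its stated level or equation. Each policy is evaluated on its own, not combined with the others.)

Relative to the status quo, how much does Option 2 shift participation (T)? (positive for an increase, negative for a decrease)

46

Baseline:
  X = 109
  Y = 34
  N = -3 + 3·109 + 34 = 358
  T = 215 − 4·109 + 2·34 + 358 = 205
Option 2 (X − 46):
  X = 109 − 46 = 63
  Y = 34
  N = -3 + 3·63 + 34 = 220
  T = 215 − 4·63 + 2·34 + 220 = 251
Change in T: 251 − 205 = 46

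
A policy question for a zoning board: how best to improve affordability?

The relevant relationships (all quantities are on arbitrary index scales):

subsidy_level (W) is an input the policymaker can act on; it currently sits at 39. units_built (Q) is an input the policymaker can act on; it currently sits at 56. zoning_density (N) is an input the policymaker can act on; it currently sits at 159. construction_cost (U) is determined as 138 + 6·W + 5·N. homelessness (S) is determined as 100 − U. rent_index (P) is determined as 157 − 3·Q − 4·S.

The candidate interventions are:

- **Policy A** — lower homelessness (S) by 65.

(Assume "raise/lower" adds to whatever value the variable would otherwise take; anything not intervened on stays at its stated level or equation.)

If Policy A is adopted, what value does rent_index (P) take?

4517

Policy A (S − 65):
  W = 39
  Q = 56
  N = 159
  U = 138 + 6·39 + 5·159 = 1167
  S = 100 − 1167 (−65 from intervention) = -1132
  P = 157 − 3·56 − 4·(-1132) = 4517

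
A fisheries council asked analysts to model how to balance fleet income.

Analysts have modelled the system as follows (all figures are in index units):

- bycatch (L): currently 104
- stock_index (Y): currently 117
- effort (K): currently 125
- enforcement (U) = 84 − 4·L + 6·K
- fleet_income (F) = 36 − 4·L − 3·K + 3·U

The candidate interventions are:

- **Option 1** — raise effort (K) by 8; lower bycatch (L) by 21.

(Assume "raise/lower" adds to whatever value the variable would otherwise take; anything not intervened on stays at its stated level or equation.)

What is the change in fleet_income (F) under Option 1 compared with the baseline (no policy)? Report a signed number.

456

Baseline:
  L = 104
  K = 125
  U = 84 − 4·104 + 6·125 = 418
  F = 36 − 4·104 − 3·125 + 3·418 = 499
Option 1 (K + 8, L − 21):
  L = 104 − 21 = 83
  K = 125 + 8 = 133
  U = 84 − 4·83 + 6·133 = 550
  F = 36 − 4·83 − 3·133 + 3·550 = 955
Change in F: 955 − 499 = 456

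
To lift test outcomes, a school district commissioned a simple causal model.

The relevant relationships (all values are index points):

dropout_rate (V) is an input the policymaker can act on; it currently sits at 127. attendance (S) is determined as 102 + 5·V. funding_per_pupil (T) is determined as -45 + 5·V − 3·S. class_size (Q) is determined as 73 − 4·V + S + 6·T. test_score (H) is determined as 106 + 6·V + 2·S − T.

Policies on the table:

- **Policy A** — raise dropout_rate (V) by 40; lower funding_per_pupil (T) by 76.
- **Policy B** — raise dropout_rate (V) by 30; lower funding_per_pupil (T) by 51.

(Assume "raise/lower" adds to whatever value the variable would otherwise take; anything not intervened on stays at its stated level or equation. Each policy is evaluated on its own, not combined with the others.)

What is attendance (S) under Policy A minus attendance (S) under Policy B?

50

Policy A (V + 40, T − 76):
  V = 127 + 40 = 167
  S = 102 + 5·167 = 937
Policy B (V + 30, T − 51):
  V = 127 + 30 = 157
  S = 102 + 5·157 = 887
S: 937 − 887 = 50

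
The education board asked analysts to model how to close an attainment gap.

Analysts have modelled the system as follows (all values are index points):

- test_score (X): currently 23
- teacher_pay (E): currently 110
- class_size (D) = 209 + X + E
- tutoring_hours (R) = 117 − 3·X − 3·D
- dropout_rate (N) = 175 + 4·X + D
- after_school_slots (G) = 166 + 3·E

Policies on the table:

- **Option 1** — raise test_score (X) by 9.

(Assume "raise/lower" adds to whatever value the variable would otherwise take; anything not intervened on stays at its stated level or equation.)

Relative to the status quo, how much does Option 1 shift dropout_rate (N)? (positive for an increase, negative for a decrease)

Baseline:
  X = 23
  E = 110
  D = 209 + 23 + 110 = 342
  N = 175 + 4·23 + 342 = 609
Option 1 (X + 9):
  X = 23 + 9 = 32
  E = 110
  D = 209 + 32 + 110 = 351
  N = 175 + 4·32 + 351 = 654
Change in N: 654 − 609 = 45

45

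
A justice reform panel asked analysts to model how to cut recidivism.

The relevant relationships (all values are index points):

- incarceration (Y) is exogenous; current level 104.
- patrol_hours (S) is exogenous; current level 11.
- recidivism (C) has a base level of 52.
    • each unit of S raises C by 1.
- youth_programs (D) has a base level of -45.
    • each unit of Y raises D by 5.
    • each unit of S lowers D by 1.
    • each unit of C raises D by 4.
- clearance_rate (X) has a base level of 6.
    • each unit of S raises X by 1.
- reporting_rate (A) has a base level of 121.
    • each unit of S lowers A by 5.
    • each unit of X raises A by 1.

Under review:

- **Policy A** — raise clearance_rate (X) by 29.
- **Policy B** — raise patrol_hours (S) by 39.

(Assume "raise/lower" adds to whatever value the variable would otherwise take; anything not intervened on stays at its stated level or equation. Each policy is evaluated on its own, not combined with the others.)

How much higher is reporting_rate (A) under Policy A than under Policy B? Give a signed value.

Policy A (X + 29):
  S = 11
  X = 6 + 11 (+29 from intervention) = 46
  A = 121 − 5·11 + 46 = 112
Policy B (S + 39):
  S = 11 + 39 = 50
  X = 6 + 50 = 56
  A = 121 − 5·50 + 56 = -73
A: 112 − (-73) = 185

185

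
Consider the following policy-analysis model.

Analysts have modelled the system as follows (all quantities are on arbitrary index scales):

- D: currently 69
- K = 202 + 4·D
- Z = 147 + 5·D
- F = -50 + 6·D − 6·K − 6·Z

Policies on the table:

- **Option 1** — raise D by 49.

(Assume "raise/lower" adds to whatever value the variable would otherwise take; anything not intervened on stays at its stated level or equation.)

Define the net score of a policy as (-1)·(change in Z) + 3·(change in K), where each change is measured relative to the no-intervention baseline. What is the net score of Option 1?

343

Baseline:
  D = 69
  K = 202 + 4·69 = 478
  Z = 147 + 5·69 = 492
Option 1 (D + 49):
  D = 69 + 49 = 118
  K = 202 + 4·118 = 674
  Z = 147 + 5·118 = 737
ΔZ = 737 − 492 = 245; ΔK = 674 − 478 = 196
Score = (-1)·245 + 3·196 = 343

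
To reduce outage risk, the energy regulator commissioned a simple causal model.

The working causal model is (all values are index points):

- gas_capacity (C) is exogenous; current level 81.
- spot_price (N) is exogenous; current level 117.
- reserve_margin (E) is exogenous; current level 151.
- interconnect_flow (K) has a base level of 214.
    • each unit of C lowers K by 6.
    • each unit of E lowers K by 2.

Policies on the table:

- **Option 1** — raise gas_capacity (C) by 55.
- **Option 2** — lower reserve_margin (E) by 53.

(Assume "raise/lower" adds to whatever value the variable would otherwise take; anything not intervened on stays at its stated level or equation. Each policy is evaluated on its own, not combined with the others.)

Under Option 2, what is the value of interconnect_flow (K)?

Option 2 (E − 53):
  C = 81
  E = 151 − 53 = 98
  K = 214 − 6·81 − 2·98 = -468

-468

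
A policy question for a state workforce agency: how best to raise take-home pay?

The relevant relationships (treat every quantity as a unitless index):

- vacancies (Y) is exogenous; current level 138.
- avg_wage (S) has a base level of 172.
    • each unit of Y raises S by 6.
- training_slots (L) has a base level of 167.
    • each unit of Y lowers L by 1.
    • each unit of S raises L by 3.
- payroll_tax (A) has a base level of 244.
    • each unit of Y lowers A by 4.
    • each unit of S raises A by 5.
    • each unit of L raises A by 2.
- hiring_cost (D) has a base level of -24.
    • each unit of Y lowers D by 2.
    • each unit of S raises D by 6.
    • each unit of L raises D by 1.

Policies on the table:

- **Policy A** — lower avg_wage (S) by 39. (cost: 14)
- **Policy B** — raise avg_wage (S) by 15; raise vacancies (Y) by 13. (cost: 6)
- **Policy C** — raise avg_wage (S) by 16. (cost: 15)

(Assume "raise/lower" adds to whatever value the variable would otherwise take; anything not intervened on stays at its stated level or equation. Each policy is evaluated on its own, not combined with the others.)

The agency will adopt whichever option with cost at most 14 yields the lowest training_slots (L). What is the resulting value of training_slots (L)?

Policy A (S − 39):
  Y = 138
  S = 172 + 6·138 (−39 from intervention) = 961
  L = 167 − 138 + 3·961 = 2912
Policy B (S + 15, Y + 13):
  Y = 138 + 13 = 151
  S = 172 + 6·151 (+15 from intervention) = 1093
  L = 167 − 151 + 3·1093 = 3295
Comparing — Policy A: L=2912, Policy B: L=3295. Lowest is 2912 (Policy A).

2912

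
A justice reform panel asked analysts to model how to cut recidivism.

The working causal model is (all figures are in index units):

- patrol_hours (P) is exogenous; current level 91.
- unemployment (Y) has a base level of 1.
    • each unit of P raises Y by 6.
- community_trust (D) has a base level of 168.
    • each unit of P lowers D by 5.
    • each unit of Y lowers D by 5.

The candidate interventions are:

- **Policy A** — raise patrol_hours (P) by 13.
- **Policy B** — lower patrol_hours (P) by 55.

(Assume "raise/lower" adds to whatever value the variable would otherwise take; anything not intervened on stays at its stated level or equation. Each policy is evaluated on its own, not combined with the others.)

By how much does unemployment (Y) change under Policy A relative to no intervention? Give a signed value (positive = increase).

Baseline:
  P = 91
  Y = 1 + 6·91 = 547
Policy A (P + 13):
  P = 91 + 13 = 104
  Y = 1 + 6·104 = 625
Change in Y: 625 − 547 = 78

78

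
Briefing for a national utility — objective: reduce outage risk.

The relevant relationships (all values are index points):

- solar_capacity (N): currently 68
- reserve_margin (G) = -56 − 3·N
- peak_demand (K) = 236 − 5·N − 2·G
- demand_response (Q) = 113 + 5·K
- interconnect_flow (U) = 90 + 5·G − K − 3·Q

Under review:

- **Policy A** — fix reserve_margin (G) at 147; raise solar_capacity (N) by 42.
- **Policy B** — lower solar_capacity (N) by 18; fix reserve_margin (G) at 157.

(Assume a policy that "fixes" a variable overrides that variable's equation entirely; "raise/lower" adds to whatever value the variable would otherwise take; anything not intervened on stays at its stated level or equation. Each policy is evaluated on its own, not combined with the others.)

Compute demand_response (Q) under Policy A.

Policy A (G := 147, N + 42):
  N = 68 + 42 = 110
  G = 147
  K = 236 − 5·110 − 2·147 = -608
  Q = 113 + 5·(-608) = -2927

-2927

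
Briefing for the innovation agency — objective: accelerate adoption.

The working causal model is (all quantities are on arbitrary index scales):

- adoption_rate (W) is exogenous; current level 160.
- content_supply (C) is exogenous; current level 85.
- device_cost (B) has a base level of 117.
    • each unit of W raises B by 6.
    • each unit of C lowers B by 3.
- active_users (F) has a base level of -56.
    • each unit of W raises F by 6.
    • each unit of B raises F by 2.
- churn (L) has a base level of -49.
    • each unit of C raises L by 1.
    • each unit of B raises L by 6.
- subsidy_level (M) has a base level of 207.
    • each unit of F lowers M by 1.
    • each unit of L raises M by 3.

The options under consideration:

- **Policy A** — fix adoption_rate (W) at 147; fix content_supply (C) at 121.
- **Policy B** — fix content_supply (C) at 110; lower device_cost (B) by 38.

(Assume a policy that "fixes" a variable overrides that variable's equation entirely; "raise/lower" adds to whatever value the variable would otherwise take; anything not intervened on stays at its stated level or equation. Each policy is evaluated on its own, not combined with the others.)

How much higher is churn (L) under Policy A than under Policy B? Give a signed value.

Policy A (W := 147, C := 121):
  W = 147
  C = 121
  B = 117 + 6·147 − 3·121 = 636
  L = -49 + 121 + 6·636 = 3888
Policy B (C := 110, B − 38):
  W = 160
  C = 110
  B = 117 + 6·160 − 3·110 (−38 from intervention) = 709
  L = -49 + 110 + 6·709 = 4315
L: 3888 − 4315 = -427

-427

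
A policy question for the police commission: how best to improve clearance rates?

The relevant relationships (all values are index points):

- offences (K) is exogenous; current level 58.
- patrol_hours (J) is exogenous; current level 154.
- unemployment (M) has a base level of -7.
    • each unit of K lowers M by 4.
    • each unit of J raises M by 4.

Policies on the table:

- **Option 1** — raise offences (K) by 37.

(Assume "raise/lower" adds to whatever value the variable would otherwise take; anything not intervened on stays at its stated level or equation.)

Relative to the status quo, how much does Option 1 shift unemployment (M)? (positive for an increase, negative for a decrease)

-148

Baseline:
  K = 58
  J = 154
  M = -7 − 4·58 + 4·154 = 377
Option 1 (K + 37):
  K = 58 + 37 = 95
  J = 154
  M = -7 − 4·95 + 4·154 = 229
Change in M: 229 − 377 = -148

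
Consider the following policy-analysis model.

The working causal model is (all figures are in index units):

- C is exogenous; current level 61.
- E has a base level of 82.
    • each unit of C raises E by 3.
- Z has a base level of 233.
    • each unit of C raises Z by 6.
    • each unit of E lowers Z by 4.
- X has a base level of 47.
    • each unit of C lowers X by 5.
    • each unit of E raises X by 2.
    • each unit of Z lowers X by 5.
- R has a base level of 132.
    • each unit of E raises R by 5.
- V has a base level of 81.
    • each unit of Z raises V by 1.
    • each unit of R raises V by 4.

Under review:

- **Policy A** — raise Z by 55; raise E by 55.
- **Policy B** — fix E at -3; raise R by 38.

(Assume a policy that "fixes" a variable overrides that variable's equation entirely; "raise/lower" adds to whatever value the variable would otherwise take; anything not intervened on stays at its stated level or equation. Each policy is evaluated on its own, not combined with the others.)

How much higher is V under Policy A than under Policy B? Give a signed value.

Policy A (Z + 55, E + 55):
  C = 61
  E = 82 + 3·61 (+55 from intervention) = 320
  Z = 233 + 6·61 − 4·320 (+55 from intervention) = -626
  R = 132 + 5·320 = 1732
  V = 81 + (-626) + 4·1732 = 6383
Policy B (E := -3, R + 38):
  C = 61
  E = -3
  Z = 233 + 6·61 − 4·(-3) = 611
  R = 132 + 5·(-3) (+38 from intervention) = 155
  V = 81 + 611 + 4·155 = 1312
V: 6383 − 1312 = 5071

5071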